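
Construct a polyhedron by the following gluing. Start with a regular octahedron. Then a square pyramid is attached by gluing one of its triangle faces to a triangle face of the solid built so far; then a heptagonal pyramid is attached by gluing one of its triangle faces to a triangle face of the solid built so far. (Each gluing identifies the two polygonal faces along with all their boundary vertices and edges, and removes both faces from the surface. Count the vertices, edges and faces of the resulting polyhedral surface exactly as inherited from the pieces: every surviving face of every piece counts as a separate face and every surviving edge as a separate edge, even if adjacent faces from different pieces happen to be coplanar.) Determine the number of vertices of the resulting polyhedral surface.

A regular octahedron: V=6, E=12, F=8.
Attach a square pyramid (V=5, E=8, F=5) along a 3-gon: merge 3 vertices and 3 edges, delete both glued faces → V=8, E=17, F=11.
Attach a heptagonal pyramid (V=8, E=14, F=8) along a 3-gon: merge 3 vertices and 3 edges, delete both glued faces → V=13, E=28, F=17.
Check: V − E + F = 13 − 28 + 17 = 2.

13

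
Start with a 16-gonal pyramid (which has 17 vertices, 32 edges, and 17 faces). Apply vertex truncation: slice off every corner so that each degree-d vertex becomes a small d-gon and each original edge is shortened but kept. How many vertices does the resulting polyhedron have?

64

Truncation replaces each original edge-end by a new vertex, so V′ = 2E = 64.
Each original edge survives, and each old vertex of degree d contributes d new edges; summing degrees gives Σd = 2E, so E′ = E + 2E = 3E = 96.
Each original face survives and each original vertex becomes one new face: F′ = F + V = 34.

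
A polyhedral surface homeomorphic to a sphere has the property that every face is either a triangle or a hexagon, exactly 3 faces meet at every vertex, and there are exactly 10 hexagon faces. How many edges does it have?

36

Let x be the number of triangles; then F = 10 + x.
Edge–face incidences: 2E = 6·10 + 3·x = 60 + 3x.
Every vertex has degree 3, so 3V = 2E.
Euler: V − E + F = 2 ⇒ (2E)/3 − E + (10 + x) = 2.
Multiply by 6: 2·(2E) − 3·(2E) + 6·(10 + x) = 12, i.e. 60 + 6x − (60 + 3x) = 12.
Collecting terms: 3x = 12, so x = 4.
Then 2E = 60 + 3·4 = 72, so E = 36, V = 2E/3 = 24, F = 10 + 4 = 14.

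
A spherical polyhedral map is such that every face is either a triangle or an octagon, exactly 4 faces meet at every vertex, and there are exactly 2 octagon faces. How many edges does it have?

32

Let x be the number of triangles; then F = 2 + x.
Edge–face incidences: 2E = 8·2 + 3·x = 16 + 3x.
Every vertex has degree 4, so 4V = 2E.
Euler: V − E + F = 2 ⇒ (2E)/4 − E + (2 + x) = 2.
Multiply by 8: 2·(2E) − 4·(2E) + 8·(2 + x) = 16, i.e. 16 + 8x − 2·(16 + 3x) = 16.
Collecting terms: 2x − 16 = 16, so 2x = 32, so x = 16.
Then 2E = 16 + 3·16 = 64, so E = 32, V = 2E/4 = 16, F = 2 + 16 = 18.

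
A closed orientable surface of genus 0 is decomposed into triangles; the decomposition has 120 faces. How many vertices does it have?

62

χ = 2 − 2·0 = 2, and every face is a triangle so 3F = 2E.
E = 3·120/2 = 180. Then V = 2 + E − F = 2 + 180 − 120 = 62.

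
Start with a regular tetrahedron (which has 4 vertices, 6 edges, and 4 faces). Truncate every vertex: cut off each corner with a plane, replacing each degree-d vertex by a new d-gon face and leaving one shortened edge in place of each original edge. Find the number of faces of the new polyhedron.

Truncation replaces each original edge-end by a new vertex, so V′ = 2E = 12.
Each original edge survives, and each old vertex of degree d contributes d new edges; summing degrees gives Σd = 2E, so E′ = E + 2E = 3E = 18.
Each original face survives and each original vertex becomes one new face: F′ = F + V = 8.

8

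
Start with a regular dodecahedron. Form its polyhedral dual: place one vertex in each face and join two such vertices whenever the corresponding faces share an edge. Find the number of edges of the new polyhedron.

30

The base solid has V = 20, E = 30, F = 12.
The dual swaps V and F and preserves E: V′ = F = 12, E′ = E = 30, F′ = V = 20.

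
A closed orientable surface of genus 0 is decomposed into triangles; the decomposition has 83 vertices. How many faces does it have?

χ = 2 − 2·0 = 2, and every face is a triangle so 3F = 2E.
V − E + F = 2 with E = 3F/2 gives 83 − (3/2 − 1)·F = 2, so F = 162 and E = 243.

162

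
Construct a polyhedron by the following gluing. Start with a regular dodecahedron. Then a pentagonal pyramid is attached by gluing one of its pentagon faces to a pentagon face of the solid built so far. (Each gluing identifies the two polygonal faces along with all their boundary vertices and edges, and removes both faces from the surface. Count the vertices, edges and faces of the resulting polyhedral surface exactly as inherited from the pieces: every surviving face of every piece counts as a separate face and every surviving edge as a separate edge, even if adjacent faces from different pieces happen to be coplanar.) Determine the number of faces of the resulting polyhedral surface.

16

A regular dodecahedron: V=20, E=30, F=12.
Attach a pentagonal pyramid (V=6, E=10, F=6) along a 5-gon: merge 5 vertices and 5 edges, delete both glued faces → V=21, E=35, F=16.
Check: V − E + F = 21 − 35 + 16 = 2.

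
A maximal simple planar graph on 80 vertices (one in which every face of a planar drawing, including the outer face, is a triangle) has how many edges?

In a plane triangulation 3F = 2E and V − E + F = 2, so E = 3V − 6 = 3·80 − 6 = 234.

234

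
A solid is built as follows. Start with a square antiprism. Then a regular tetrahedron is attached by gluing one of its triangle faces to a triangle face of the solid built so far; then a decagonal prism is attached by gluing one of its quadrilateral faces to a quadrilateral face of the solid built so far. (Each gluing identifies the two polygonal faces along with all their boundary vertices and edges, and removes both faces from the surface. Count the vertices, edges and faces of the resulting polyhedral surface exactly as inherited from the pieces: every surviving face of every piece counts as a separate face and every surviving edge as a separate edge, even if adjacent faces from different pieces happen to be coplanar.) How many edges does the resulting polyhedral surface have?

A square antiprism: V=8, E=16, F=10.
Attach a regular tetrahedron (V=4, E=6, F=4) along a 3-gon: merge 3 vertices and 3 edges, delete both glued faces → V=9, E=19, F=12.
Attach a decagonal prism (V=20, E=30, F=12) along a 4-gon: merge 4 vertices and 4 edges, delete both glued faces → V=25, E=45, F=22.
Check: V − E + F = 25 − 45 + 22 = 2.

45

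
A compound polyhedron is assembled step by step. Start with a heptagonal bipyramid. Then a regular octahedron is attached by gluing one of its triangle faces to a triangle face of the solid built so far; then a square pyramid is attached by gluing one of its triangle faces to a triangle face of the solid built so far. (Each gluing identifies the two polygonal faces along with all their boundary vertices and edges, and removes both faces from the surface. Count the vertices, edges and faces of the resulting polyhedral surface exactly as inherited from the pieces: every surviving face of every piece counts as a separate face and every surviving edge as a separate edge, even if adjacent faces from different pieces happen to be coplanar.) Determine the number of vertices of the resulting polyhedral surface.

14

A heptagonal bipyramid: V=9, E=21, F=14.
Attach a regular octahedron (V=6, E=12, F=8) along a 3-gon: merge 3 vertices and 3 edges, delete both glued faces → V=12, E=30, F=20.
Attach a square pyramid (V=5, E=8, F=5) along a 3-gon: merge 3 vertices and 3 edges, delete both glued faces → V=14, E=35, F=23.
Check: V − E + F = 14 − 35 + 23 = 2.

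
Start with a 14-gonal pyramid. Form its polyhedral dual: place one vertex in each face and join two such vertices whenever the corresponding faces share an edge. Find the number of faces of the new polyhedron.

The base solid has V = 15, E = 28, F = 15.
The dual swaps V and F and preserves E: V′ = F = 15, E′ = E = 28, F′ = V = 15.

15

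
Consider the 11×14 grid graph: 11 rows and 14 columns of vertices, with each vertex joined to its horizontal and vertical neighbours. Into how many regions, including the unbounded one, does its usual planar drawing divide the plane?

The grid has V = 11·14 = 154 vertices and E = 11·13 + 14·10 = 283 edges.
F = 2 − V + E = 2 − 154 + 283 = 131.

131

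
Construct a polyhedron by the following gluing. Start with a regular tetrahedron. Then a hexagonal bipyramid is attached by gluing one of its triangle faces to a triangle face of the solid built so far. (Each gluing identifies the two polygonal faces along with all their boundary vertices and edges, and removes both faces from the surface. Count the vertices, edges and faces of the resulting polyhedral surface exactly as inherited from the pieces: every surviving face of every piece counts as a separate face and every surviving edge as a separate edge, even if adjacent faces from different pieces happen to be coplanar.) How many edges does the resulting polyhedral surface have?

A regular tetrahedron: V=4, E=6, F=4.
Attach a hexagonal bipyramid (V=8, E=18, F=12) along a 3-gon: merge 3 vertices and 3 edges, delete both glued faces → V=9, E=21, F=14.
Check: V − E + F = 9 − 21 + 14 = 2.

21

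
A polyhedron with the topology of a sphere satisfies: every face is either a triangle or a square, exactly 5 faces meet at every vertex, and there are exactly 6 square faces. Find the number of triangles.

Let x be the number of triangles; then F = 6 + x.
Edge–face incidences: 2E = 4·6 + 3·x = 24 + 3x.
Every vertex has degree 5, so 5V = 2E.
Euler: V − E + F = 2 ⇒ (2E)/5 − E + (6 + x) = 2.
Multiply by 10: 2·(2E) − 5·(2E) + 10·(6 + x) = 20, i.e. 60 + 10x − 3·(24 + 3x) = 20.
Collecting terms: x − 12 = 20, so x = 32.
Then 2E = 24 + 3·32 = 120, so E = 60, V = 2E/5 = 24, F = 6 + 32 = 38.

32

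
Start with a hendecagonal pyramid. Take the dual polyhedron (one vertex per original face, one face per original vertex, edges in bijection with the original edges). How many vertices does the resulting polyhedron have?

12

The base solid has V = 12, E = 22, F = 12.
The dual swaps V and F and preserves E: V′ = F = 12, E′ = E = 22, F′ = V = 12.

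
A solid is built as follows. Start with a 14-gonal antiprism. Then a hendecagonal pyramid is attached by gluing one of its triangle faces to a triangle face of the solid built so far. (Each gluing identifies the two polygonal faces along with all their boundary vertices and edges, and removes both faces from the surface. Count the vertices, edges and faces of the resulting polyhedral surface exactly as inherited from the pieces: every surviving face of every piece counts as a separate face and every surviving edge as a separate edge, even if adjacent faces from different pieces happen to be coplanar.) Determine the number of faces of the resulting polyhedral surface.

40

A 14-gonal antiprism: V=28, E=56, F=30.
Attach a hendecagonal pyramid (V=12, E=22, F=12) along a 3-gon: merge 3 vertices and 3 edges, delete both glued faces → V=37, E=75, F=40.
Check: V − E + F = 37 − 75 + 40 = 2.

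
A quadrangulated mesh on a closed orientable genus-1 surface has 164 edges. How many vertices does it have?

82

χ = 2 − 2·1 = 0, and every face is a square so 4F = 2E.
F = 2E/4 = 82. Then V = 0 + E − F = 0 + 164 − 82 = 82.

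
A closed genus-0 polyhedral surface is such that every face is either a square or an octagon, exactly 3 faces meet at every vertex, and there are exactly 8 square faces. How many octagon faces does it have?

2

Let x be the number of octagons; then F = 8 + x.
Edge–face incidences: 2E = 4·8 + 8·x = 32 + 8x.
Every vertex has degree 3, so 3V = 2E.
Euler: V − E + F = 2 ⇒ (2E)/3 − E + (8 + x) = 2.
Multiply by 6: 2·(2E) − 3·(2E) + 6·(8 + x) = 12, i.e. 48 + 6x − (32 + 8x) = 12.
Collecting terms: −2x + 16 = 12, so −2x = −4, so x = 2.
Then 2E = 32 + 8·2 = 48, so E = 24, V = 2E/3 = 16, F = 8 + 2 = 10.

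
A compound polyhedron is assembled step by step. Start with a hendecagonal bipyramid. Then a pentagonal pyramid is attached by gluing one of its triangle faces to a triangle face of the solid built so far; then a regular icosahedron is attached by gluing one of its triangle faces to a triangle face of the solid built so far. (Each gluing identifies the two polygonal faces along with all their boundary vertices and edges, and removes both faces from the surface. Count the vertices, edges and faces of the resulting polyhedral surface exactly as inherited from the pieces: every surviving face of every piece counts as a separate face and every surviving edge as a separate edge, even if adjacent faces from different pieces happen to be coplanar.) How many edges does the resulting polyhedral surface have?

67

A hendecagonal bipyramid: V=13, E=33, F=22.
Attach a pentagonal pyramid (V=6, E=10, F=6) along a 3-gon: merge 3 vertices and 3 edges, delete both glued faces → V=16, E=40, F=26.
Attach a regular icosahedron (V=12, E=30, F=20) along a 3-gon: merge 3 vertices and 3 edges, delete both glued faces → V=25, E=67, F=44.
Check: V − E + F = 25 − 67 + 44 = 2.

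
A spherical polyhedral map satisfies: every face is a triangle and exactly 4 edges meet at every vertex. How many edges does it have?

12

Each face has 3 edges and each edge borders two faces, so 2E = 3F.
Each vertex has degree 4, so 4V = 2E and hence V = 3F/4.
Euler: V − E + F = 2 ⇒ (3F/4) − (3F/2) + F = 2.
Multiply by 8: (6 − 12 + 8)F = 16, i.e. 2F = 16.
So F = 8, E = 3·8/2 = 12, V = 3·8/4 = 6.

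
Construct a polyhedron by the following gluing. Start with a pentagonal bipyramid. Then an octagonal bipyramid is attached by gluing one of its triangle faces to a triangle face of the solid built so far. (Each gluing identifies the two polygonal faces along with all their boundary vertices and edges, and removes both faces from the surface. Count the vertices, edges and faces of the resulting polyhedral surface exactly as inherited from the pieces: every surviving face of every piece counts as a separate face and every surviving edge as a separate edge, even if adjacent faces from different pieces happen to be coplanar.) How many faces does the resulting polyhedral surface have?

24

A pentagonal bipyramid: V=7, E=15, F=10.
Attach an octagonal bipyramid (V=10, E=24, F=16) along a 3-gon: merge 3 vertices and 3 edges, delete both glued faces → V=14, E=36, F=24.
Check: V − E + F = 14 − 36 + 24 = 2.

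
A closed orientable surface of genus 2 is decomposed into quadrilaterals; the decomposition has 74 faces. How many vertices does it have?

χ = 2 − 2·2 = -2, and every face is a square so 4F = 2E.
E = 4·74/2 = 148. Then V = -2 + E − F = -2 + 148 − 74 = 72.

72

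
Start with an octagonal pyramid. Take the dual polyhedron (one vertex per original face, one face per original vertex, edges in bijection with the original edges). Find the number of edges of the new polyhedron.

The base solid has V = 9, E = 16, F = 9.
The dual swaps V and F and preserves E: V′ = F = 9, E′ = E = 16, F′ = V = 9.

16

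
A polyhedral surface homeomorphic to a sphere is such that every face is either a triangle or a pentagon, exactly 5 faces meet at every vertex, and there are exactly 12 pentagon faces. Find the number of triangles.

Let x be the number of triangles; then F = 12 + x.
Edge–face incidences: 2E = 5·12 + 3·x = 60 + 3x.
Every vertex has degree 5, so 5V = 2E.
Euler: V − E + F = 2 ⇒ (2E)/5 − E + (12 + x) = 2.
Multiply by 10: 2·(2E) − 5·(2E) + 10·(12 + x) = 20, i.e. 120 + 10x − 3·(60 + 3x) = 20.
Collecting terms: x − 60 = 20, so x = 80.
Then 2E = 60 + 3·80 = 300, so E = 150, V = 2E/5 = 60, F = 12 + 80 = 92.

80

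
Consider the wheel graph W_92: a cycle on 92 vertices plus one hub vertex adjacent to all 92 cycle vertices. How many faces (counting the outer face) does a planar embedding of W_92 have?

93

W_92 has V = 92 + 1 = 93 vertices and E = 2·92 = 184 edges.
By Euler's formula F = 2 − V + E = 2 − 93 + 184 = 93.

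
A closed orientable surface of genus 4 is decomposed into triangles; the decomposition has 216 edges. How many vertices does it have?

66

χ = 2 − 2·4 = -6, and every face is a triangle so 3F = 2E.
F = 2E/3 = 144. Then V = -6 + E − F = -6 + 216 − 144 = 66.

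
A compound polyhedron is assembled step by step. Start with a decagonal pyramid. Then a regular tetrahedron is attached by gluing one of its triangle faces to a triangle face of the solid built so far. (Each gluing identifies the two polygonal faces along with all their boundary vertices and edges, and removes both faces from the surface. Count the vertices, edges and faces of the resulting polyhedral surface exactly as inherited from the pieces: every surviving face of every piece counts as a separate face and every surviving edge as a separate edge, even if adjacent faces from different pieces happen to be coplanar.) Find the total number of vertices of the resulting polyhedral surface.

A decagonal pyramid: V=11, E=20, F=11.
Attach a regular tetrahedron (V=4, E=6, F=4) along a 3-gon: merge 3 vertices and 3 edges, delete both glued faces → V=12, E=23, F=13.
Check: V − E + F = 12 − 23 + 13 = 2.

12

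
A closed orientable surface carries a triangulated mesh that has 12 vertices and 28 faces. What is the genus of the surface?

2

Every face is a triangle, so 2E = 3·28 = 84, giving E = 42.
χ = V − E + F = 12 − 42 + 28 = -2.
For a closed orientable surface χ = 2 − 2g, so g = (2 − (-2))/2 = 2.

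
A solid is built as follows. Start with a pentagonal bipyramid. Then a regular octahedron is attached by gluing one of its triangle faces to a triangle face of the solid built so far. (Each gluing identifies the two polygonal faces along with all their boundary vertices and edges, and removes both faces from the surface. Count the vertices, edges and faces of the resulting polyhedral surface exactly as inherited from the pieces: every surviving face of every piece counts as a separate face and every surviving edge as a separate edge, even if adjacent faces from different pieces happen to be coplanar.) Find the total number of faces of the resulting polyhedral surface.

A pentagonal bipyramid: V=7, E=15, F=10.
Attach a regular octahedron (V=6, E=12, F=8) along a 3-gon: merge 3 vertices and 3 edges, delete both glued faces → V=10, E=24, F=16.
Check: V − E + F = 10 − 24 + 16 = 2.

16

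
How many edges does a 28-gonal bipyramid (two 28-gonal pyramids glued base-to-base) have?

84

A bipyramid over an n-gon has 2n triangular faces and n + 2 vertices: V = 28 + 2 = 30, E = 3·28 = 84, F = 2·28 = 56.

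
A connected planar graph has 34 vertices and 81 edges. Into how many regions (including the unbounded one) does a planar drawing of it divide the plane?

Euler's formula for a connected plane graph: V − E + F = 2, so F = 2 − 34 + 81 = 49.

49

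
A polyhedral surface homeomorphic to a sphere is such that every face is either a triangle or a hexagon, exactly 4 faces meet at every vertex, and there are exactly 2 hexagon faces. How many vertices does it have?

12

Let x be the number of triangles; then F = 2 + x.
Edge–face incidences: 2E = 6·2 + 3·x = 12 + 3x.
Every vertex has degree 4, so 4V = 2E.
Euler: V − E + F = 2 ⇒ (2E)/4 − E + (2 + x) = 2.
Multiply by 8: 2·(2E) − 4·(2E) + 8·(2 + x) = 16, i.e. 16 + 8x − 2·(12 + 3x) = 16.
Collecting terms: 2x − 8 = 16, so 2x = 24, so x = 12.
Then 2E = 12 + 3·12 = 48, so E = 24, V = 2E/4 = 12, F = 2 + 12 = 14.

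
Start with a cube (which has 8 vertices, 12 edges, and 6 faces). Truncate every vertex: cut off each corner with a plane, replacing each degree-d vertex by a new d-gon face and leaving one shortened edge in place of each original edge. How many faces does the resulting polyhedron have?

Truncation replaces each original edge-end by a new vertex, so V′ = 2E = 24.
Each original edge survives, and each old vertex of degree d contributes d new edges; summing degrees gives Σd = 2E, so E′ = E + 2E = 3E = 36.
Each original face survives and each original vertex becomes one new face: F′ = F + V = 14.

14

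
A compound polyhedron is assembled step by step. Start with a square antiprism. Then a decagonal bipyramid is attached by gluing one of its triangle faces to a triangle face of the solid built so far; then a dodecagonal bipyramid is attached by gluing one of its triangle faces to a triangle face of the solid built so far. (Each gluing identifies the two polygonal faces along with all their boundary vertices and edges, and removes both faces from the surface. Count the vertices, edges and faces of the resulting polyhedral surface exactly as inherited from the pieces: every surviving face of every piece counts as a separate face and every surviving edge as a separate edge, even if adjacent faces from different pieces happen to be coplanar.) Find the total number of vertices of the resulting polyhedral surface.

A square antiprism: V=8, E=16, F=10.
Attach a decagonal bipyramid (V=12, E=30, F=20) along a 3-gon: merge 3 vertices and 3 edges, delete both glued faces → V=17, E=43, F=28.
Attach a dodecagonal bipyramid (V=14, E=36, F=24) along a 3-gon: merge 3 vertices and 3 edges, delete both glued faces → V=28, E=76, F=50.
Check: V − E + F = 28 − 76 + 50 = 2.

28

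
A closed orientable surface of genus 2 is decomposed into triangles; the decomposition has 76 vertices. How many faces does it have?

156

χ = 2 − 2·2 = -2, and every face is a triangle so 3F = 2E.
V − E + F = -2 with E = 3F/2 gives 76 − (3/2 − 1)·F = -2, so F = 156 and E = 234.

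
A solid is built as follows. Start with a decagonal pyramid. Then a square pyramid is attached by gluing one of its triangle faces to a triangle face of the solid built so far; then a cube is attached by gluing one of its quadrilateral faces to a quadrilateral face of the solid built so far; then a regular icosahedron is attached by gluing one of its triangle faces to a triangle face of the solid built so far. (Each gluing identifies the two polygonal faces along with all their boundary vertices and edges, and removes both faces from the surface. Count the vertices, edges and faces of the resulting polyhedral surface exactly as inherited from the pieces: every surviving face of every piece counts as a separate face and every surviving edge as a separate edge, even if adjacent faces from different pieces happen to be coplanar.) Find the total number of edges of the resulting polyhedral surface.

A decagonal pyramid: V=11, E=20, F=11.
Attach a square pyramid (V=5, E=8, F=5) along a 3-gon: merge 3 vertices and 3 edges, delete both glued faces → V=13, E=25, F=14.
Attach a cube (V=8, E=12, F=6) along a 4-gon: merge 4 vertices and 4 edges, delete both glued faces → V=17, E=33, F=18.
Attach a regular icosahedron (V=12, E=30, F=20) along a 3-gon: merge 3 vertices and 3 edges, delete both glued faces → V=26, E=60, F=36.
Check: V − E + F = 26 − 60 + 36 = 2.

60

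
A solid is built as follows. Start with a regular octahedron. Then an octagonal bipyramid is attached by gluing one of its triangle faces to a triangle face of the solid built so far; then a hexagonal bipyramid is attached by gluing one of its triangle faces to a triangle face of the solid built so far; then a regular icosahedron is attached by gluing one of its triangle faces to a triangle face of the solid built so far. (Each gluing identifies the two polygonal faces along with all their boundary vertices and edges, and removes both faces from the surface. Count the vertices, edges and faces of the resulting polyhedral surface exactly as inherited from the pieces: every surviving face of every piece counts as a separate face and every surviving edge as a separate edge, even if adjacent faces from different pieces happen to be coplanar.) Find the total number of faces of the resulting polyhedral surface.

50

A regular octahedron: V=6, E=12, F=8.
Attach an octagonal bipyramid (V=10, E=24, F=16) along a 3-gon: merge 3 vertices and 3 edges, delete both glued faces → V=13, E=33, F=22.
Attach a hexagonal bipyramid (V=8, E=18, F=12) along a 3-gon: merge 3 vertices and 3 edges, delete both glued faces → V=18, E=48, F=32.
Attach a regular icosahedron (V=12, E=30, F=20) along a 3-gon: merge 3 vertices and 3 edges, delete both glued faces → V=27, E=75, F=50.
Check: V − E + F = 27 − 75 + 50 = 2.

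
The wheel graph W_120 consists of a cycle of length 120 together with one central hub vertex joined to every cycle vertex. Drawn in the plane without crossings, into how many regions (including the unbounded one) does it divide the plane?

121

W_120 has V = 120 + 1 = 121 vertices and E = 2·120 = 240 edges.
By Euler's formula F = 2 − V + E = 2 − 121 + 240 = 121.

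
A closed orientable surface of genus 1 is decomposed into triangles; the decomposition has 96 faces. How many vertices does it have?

χ = 2 − 2·1 = 0, and every face is a triangle so 3F = 2E.
E = 3·96/2 = 144. Then V = 0 + E − F = 0 + 144 − 96 = 48.

48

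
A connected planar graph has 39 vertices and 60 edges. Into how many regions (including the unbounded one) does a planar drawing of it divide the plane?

Euler's formula for a connected plane graph: V − E + F = 2, so F = 2 − 39 + 60 = 23.

23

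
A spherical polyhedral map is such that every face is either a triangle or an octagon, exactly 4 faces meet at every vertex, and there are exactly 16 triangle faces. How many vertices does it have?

Let x be the number of octagons; then F = 16 + x.
Edge–face incidences: 2E = 3·16 + 8·x = 48 + 8x.
Every vertex has degree 4, so 4V = 2E.
Euler: V − E + F = 2 ⇒ (2E)/4 − E + (16 + x) = 2.
Multiply by 8: 2·(2E) − 4·(2E) + 8·(16 + x) = 16, i.e. 128 + 8x − 2·(48 + 8x) = 16.
Collecting terms: −8x + 32 = 16, so −8x = −16, so x = 2.
Then 2E = 48 + 8·2 = 64, so E = 32, V = 2E/4 = 16, F = 16 + 2 = 18.

16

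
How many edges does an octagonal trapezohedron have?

32

The n-trapezohedron (dual of the n-antiprism) has V = 2·8 + 2 = 18, E = 4·8 = 32, F = 2·8 = 16.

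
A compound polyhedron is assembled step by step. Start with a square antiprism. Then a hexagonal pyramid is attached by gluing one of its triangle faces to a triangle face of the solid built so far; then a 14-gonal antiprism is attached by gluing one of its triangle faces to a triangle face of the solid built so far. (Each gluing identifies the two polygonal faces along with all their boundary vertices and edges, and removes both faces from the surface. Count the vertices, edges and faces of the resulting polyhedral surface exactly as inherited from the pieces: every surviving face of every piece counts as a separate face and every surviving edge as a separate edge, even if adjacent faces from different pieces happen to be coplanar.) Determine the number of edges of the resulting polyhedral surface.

A square antiprism: V=8, E=16, F=10.
Attach a hexagonal pyramid (V=7, E=12, F=7) along a 3-gon: merge 3 vertices and 3 edges, delete both glued faces → V=12, E=25, F=15.
Attach a 14-gonal antiprism (V=28, E=56, F=30) along a 3-gon: merge 3 vertices and 3 edges, delete both glued faces → V=37, E=78, F=43.
Check: V − E + F = 37 − 78 + 43 = 2.

78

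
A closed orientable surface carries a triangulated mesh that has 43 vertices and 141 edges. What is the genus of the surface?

3

Every face is a triangle and each edge borders two faces, so 3F = 2·141, giving F = 94.
χ = V − E + F = 43 − 141 + 94 = -4.
For a closed orientable surface χ = 2 − 2g, so g = (2 − (-4))/2 = 3.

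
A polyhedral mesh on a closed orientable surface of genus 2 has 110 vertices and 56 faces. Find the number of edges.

168

For a closed orientable surface of genus 2, χ = 2 − 2·2 = -2.
E = V + F − (-2) = 110 + 56 − (-2) = 168.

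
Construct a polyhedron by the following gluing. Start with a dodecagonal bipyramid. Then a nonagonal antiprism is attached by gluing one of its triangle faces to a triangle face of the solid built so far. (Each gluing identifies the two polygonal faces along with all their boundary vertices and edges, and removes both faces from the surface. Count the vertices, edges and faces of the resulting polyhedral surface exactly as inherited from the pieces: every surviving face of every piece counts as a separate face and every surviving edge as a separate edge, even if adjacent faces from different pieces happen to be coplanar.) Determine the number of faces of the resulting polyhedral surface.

A dodecagonal bipyramid: V=14, E=36, F=24.
Attach a nonagonal antiprism (V=18, E=36, F=20) along a 3-gon: merge 3 vertices and 3 edges, delete both glued faces → V=29, E=69, F=42.
Check: V − E + F = 29 − 69 + 42 = 2.

42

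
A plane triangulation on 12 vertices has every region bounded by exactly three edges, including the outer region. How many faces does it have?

20

In a plane triangulation 3F = 2E and V − E + F = 2, so F = 2V − 4 = 2·12 − 4 = 20.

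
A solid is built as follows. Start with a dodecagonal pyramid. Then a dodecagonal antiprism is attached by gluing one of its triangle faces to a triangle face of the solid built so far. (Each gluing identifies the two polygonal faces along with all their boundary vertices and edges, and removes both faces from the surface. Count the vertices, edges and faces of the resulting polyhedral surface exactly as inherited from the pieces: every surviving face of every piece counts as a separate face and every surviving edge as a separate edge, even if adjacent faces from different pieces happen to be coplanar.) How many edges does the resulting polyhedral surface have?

A dodecagonal pyramid: V=13, E=24, F=13.
Attach a dodecagonal antiprism (V=24, E=48, F=26) along a 3-gon: merge 3 vertices and 3 edges, delete both glued faces → V=34, E=69, F=37.
Check: V − E + F = 34 − 69 + 37 = 2.

69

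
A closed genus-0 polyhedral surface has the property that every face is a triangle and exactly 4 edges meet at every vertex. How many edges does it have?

Each face has 3 edges and each edge borders two faces, so 2E = 3F.
Each vertex has degree 4, so 4V = 2E and hence V = 3F/4.
Euler: V − E + F = 2 ⇒ (3F/4) − (3F/2) + F = 2.
Multiply by 8: (6 − 12 + 8)F = 16, i.e. 2F = 16.
So F = 8, E = 3·8/2 = 12, V = 3·8/4 = 6.

12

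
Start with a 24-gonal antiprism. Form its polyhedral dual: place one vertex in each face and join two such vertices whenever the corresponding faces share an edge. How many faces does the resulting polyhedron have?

48

The base solid has V = 48, E = 96, F = 50.
The dual swaps V and F and preserves E: V′ = F = 50, E′ = E = 96, F′ = V = 48.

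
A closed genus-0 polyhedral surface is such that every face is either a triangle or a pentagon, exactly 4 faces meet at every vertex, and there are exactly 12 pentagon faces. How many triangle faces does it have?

20

Let x be the number of triangles; then F = 12 + x.
Edge–face incidences: 2E = 5·12 + 3·x = 60 + 3x.
Every vertex has degree 4, so 4V = 2E.
Euler: V − E + F = 2 ⇒ (2E)/4 − E + (12 + x) = 2.
Multiply by 8: 2·(2E) − 4·(2E) + 8·(12 + x) = 16, i.e. 96 + 8x − 2·(60 + 3x) = 16.
Collecting terms: 2x − 24 = 16, so 2x = 40, so x = 20.
Then 2E = 60 + 3·20 = 120, so E = 60, V = 2E/4 = 30, F = 12 + 20 = 32.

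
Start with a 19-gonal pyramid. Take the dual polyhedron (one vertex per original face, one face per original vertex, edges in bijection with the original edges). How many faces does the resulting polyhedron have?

20

The base solid has V = 20, E = 38, F = 20.
The dual swaps V and F and preserves E: V′ = F = 20, E′ = E = 38, F′ = V = 20.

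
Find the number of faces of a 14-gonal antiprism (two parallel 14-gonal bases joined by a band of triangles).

30

An antiprism on an n-gon has two n-gon caps and 2n triangles: V = 2·14 = 28, E = 4·14 = 56, F = 2·14 + 2 = 30.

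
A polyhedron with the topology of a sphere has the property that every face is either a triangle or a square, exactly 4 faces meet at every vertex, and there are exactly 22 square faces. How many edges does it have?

Let x be the number of triangles; then F = 22 + x.
Edge–face incidences: 2E = 4·22 + 3·x = 88 + 3x.
Every vertex has degree 4, so 4V = 2E.
Euler: V − E + F = 2 ⇒ (2E)/4 − E + (22 + x) = 2.
Multiply by 8: 2·(2E) − 4·(2E) + 8·(22 + x) = 16, i.e. 176 + 8x − 2·(88 + 3x) = 16.
Collecting terms: 2x = 16, so x = 8.
Then 2E = 88 + 3·8 = 112, so E = 56, V = 2E/4 = 28, F = 22 + 8 = 30.

56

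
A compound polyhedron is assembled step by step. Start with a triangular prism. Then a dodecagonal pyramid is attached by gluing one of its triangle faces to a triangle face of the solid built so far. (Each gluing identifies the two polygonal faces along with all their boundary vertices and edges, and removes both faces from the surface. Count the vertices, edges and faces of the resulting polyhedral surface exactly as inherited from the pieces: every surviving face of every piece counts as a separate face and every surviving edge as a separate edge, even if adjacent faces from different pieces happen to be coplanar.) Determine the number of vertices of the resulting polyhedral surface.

16

A triangular prism: V=6, E=9, F=5.
Attach a dodecagonal pyramid (V=13, E=24, F=13) along a 3-gon: merge 3 vertices and 3 edges, delete both glued faces → V=16, E=30, F=16.
Check: V − E + F = 16 − 30 + 16 = 2.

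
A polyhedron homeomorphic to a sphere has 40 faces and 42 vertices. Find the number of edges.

Here V − E + F = 2.
E = V + F − (2) = 42 + 40 − (2) = 80.

80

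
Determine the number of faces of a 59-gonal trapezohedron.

118

The n-trapezohedron (dual of the n-antiprism) has V = 2·59 + 2 = 120, E = 4·59 = 236, F = 2·59 = 118.
Check: V − E + F = 120 − 236 + 118 = 2.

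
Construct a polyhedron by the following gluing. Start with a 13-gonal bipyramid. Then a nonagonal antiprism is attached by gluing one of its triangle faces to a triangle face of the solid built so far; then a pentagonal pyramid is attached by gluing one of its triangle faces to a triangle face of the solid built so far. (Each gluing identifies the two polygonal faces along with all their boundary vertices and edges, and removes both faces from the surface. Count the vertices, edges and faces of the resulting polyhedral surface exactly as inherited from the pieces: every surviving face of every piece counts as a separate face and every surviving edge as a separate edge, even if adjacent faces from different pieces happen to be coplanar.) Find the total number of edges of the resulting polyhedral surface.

79

A 13-gonal bipyramid: V=15, E=39, F=26.
Attach a nonagonal antiprism (V=18, E=36, F=20) along a 3-gon: merge 3 vertices and 3 edges, delete both glued faces → V=30, E=72, F=44.
Attach a pentagonal pyramid (V=6, E=10, F=6) along a 3-gon: merge 3 vertices and 3 edges, delete both glued faces → V=33, E=79, F=48.
Check: V − E + F = 33 − 79 + 48 = 2.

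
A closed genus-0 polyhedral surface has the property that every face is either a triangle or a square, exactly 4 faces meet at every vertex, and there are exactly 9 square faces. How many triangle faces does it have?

8

Let x be the number of triangles; then F = 9 + x.
Edge–face incidences: 2E = 4·9 + 3·x = 36 + 3x.
Every vertex has degree 4, so 4V = 2E.
Euler: V − E + F = 2 ⇒ (2E)/4 − E + (9 + x) = 2.
Multiply by 8: 2·(2E) − 4·(2E) + 8·(9 + x) = 16, i.e. 72 + 8x − 2·(36 + 3x) = 16.
Collecting terms: 2x = 16, so x = 8.
Then 2E = 36 + 3·8 = 60, so E = 30, V = 2E/4 = 15, F = 9 + 8 = 17.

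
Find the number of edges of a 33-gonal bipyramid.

A bipyramid over an n-gon has 2n triangular faces and n + 2 vertices: V = 33 + 2 = 35, E = 3·33 = 99, F = 2·33 = 66.

99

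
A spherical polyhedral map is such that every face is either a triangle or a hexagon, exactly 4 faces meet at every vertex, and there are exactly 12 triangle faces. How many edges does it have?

24

Let x be the number of hexagons; then F = 12 + x.
Edge–face incidences: 2E = 3·12 + 6·x = 36 + 6x.
Every vertex has degree 4, so 4V = 2E.
Euler: V − E + F = 2 ⇒ (2E)/4 − E + (12 + x) = 2.
Multiply by 8: 2·(2E) − 4·(2E) + 8·(12 + x) = 16, i.e. 96 + 8x − 2·(36 + 6x) = 16.
Collecting terms: −4x + 24 = 16, so −4x = −8, so x = 2.
Then 2E = 36 + 6·2 = 48, so E = 24, V = 2E/4 = 12, F = 12 + 2 = 14.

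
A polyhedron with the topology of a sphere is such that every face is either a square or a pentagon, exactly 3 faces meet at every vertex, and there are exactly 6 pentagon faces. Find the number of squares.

Let x be the number of squares; then F = 6 + x.
Edge–face incidences: 2E = 5·6 + 4·x = 30 + 4x.
Every vertex has degree 3, so 3V = 2E.
Euler: V − E + F = 2 ⇒ (2E)/3 − E + (6 + x) = 2.
Multiply by 6: 2·(2E) − 3·(2E) + 6·(6 + x) = 12, i.e. 36 + 6x − (30 + 4x) = 12.
Collecting terms: 2x + 6 = 12, so 2x = 6, so x = 3.
Then 2E = 30 + 4·3 = 42, so E = 21, V = 2E/3 = 14, F = 6 + 3 = 9.

3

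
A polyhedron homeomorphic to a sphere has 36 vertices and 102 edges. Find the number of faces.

68

Here V − E + F = 2.
F = 2 − V + E = 2 − 36 + 102 = 68.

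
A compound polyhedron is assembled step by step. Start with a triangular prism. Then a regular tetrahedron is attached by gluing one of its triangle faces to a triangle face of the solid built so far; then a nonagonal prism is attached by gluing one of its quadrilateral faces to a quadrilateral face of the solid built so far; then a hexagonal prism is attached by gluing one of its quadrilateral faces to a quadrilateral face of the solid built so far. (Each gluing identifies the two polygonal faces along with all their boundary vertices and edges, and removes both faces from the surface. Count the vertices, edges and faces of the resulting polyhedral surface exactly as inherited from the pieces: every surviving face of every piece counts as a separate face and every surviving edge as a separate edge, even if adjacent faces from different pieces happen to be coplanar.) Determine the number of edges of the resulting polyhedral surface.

49

A triangular prism: V=6, E=9, F=5.
Attach a regular tetrahedron (V=4, E=6, F=4) along a 3-gon: merge 3 vertices and 3 edges, delete both glued faces → V=7, E=12, F=7.
Attach a nonagonal prism (V=18, E=27, F=11) along a 4-gon: merge 4 vertices and 4 edges, delete both glued faces → V=21, E=35, F=16.
Attach a hexagonal prism (V=12, E=18, F=8) along a 4-gon: merge 4 vertices and 4 edges, delete both glued faces → V=29, E=49, F=22.
Check: V − E + F = 29 − 49 + 22 = 2.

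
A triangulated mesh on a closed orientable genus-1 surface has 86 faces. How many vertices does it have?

43

χ = 2 − 2·1 = 0, and every face is a triangle so 3F = 2E.
E = 3·86/2 = 129. Then V = 0 + E − F = 0 + 129 − 86 = 43.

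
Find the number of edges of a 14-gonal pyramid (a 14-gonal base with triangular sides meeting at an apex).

28

A pyramid on an n-gon base has one n-gon and n triangles: V = 14 + 1 = 15, E = 2·14 = 28, F = 14 + 1 = 15.
Check: V − E + F = 15 − 28 + 15 = 2.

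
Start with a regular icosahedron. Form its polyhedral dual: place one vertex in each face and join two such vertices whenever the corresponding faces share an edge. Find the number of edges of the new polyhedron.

The base solid has V = 12, E = 30, F = 20.
The dual swaps V and F and preserves E: V′ = F = 20, E′ = E = 30, F′ = V = 12.

30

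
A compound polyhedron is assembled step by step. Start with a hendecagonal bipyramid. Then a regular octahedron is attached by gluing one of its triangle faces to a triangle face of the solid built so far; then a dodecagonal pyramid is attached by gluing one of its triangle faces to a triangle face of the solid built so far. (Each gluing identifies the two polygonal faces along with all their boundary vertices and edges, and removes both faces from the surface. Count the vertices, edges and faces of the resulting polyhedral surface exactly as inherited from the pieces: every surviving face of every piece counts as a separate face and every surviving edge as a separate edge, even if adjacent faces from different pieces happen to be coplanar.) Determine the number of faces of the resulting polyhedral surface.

A hendecagonal bipyramid: V=13, E=33, F=22.
Attach a regular octahedron (V=6, E=12, F=8) along a 3-gon: merge 3 vertices and 3 edges, delete both glued faces → V=16, E=42, F=28.
Attach a dodecagonal pyramid (V=13, E=24, F=13) along a 3-gon: merge 3 vertices and 3 edges, delete both glued faces → V=26, E=63, F=39.
Check: V − E + F = 26 − 63 + 39 = 2.

39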